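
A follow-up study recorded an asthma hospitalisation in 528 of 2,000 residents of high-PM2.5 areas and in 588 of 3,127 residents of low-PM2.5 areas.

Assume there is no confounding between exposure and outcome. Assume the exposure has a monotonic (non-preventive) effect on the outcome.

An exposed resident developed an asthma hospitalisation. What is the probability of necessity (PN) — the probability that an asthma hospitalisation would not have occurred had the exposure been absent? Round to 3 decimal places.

p₁ = P(outcome | exposed) = 528/2000 = 0.264
p₀ = P(outcome | unexposed) = 588/3127 = 0.18804
Under exogeneity and monotonicity, PN = (p₁ − p₀) / p₁.
PN = (0.264 − 0.18804) / 0.264 = 0.07596 / 0.264 ≈ 0.2877

PN ≈ 0.288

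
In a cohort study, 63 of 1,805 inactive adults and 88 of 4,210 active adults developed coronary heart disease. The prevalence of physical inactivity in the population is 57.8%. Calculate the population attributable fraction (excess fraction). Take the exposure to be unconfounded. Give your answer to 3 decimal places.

p₁ = P(outcome | exposed) = 63/1805 = 0.034903
p₀ = P(outcome | unexposed) = 88/4210 = 0.020903
Overall risk P(Y=1) = π·p₁ + (1−π)·p₀ = 0.578×0.034903 + 0.422×0.020903 = 0.028995.
Under exogeneity, PAF = [P(Y=1) − p₀] / P(Y=1).
PAF = (0.028995 − 0.020903) / 0.028995 ≈ 0.2791

PAF ≈ 0.279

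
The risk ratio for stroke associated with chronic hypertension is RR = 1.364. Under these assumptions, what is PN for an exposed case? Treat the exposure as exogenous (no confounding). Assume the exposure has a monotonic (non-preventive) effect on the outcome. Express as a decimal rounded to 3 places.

Under exogeneity and monotonicity, PN = (RR − 1) / RR = 1 − 1/RR.
PN = (1.364 − 1) / 1.364 = 0.364 / 1.364 ≈ 0.2669

PN ≈ 0.267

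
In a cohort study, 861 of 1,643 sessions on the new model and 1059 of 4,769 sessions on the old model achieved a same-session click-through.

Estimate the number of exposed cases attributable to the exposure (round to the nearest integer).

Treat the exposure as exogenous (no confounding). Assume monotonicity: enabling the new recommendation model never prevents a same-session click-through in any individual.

about 496 cases

p₁ = P(outcome | exposed) = 861/1643 = 0.52404
p₀ = P(outcome | unexposed) = 1059/4769 = 0.22206
PN = (p₁ − p₀)/p₁ = (0.52404 − 0.22206) / 0.52404 ≈ 0.57626.
Attributable cases ≈ PN × (exposed cases) = 0.57626 × 861 ≈ 496.16.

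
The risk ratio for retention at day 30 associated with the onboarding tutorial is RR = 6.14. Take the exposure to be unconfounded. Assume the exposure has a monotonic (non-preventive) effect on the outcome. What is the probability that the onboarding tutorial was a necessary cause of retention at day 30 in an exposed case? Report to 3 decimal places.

PN ≈ 0.837

Under exogeneity and monotonicity, PN = (RR − 1) / RR = 1 − 1/RR.
PN = (6.14 − 1) / 6.14 = 5.14 / 6.14 ≈ 0.8371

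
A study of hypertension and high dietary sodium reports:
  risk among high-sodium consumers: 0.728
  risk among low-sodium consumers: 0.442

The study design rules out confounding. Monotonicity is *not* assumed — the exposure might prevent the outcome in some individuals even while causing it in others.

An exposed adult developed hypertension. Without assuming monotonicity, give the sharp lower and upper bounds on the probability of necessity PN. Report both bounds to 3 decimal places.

0.393 ≤ PN ≤ 0.766

Let p₁ = 0.728, p₀ = 0.442.
Under exogeneity alone the bounds on PN are max{0,(p₁−p₀)/p₁} ≤ PN ≤ min{1,(1−p₀)/p₁}.
  lower = (p₁ − p₀)/p₁ = 0.286 / 0.728 ≈ 0.3929
  upper = min{1, (1 − p₀)/p₁} = 0.558 / 0.728 ≈ 0.7665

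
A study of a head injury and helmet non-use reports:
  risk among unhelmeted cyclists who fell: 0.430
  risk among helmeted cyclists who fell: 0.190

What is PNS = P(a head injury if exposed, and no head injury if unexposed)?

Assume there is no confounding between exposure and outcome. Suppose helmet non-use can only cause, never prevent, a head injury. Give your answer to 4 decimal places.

PNS ≈ 0.2400

Let p₁ = 0.43, p₀ = 0.19.
Under exogeneity and monotonicity, PNS = p₁ − p₀.
PNS = 0.43 − 0.19 = 0.24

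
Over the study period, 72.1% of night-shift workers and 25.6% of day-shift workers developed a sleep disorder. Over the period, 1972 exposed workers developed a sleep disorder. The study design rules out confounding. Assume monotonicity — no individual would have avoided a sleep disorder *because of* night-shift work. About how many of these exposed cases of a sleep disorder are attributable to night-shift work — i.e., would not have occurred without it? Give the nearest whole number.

about 1272 cases

p₁ = 0.721, p₀ = 0.256.
PN = (p₁ − p₀)/p₁ = (0.721 − 0.256) / 0.721 ≈ 0.64494.
Attributable cases ≈ PN × (exposed cases) = 0.64494 × 1972 ≈ 1271.82.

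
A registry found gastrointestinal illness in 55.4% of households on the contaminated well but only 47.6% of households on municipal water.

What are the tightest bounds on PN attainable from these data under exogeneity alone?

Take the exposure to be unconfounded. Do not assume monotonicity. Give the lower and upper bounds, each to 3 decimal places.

0.141 ≤ PN ≤ 0.946

p₁ = 0.554, p₀ = 0.476.
Under exogeneity alone the bounds on PN are max{0,(p₁−p₀)/p₁} ≤ PN ≤ min{1,(1−p₀)/p₁}.
  lower = (p₁ − p₀)/p₁ = 0.078 / 0.554 ≈ 0.1408
  upper = min{1, (1 − p₀)/p₁} = 0.524 / 0.554 ≈ 0.9458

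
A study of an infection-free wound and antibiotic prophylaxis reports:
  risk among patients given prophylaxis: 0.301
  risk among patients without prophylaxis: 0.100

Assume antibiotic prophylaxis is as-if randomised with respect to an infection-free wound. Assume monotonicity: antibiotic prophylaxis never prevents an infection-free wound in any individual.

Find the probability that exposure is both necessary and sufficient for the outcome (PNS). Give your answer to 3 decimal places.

Let p₁ = 0.301, p₀ = 0.1.
Under exogeneity and monotonicity, PNS = p₁ − p₀.
PNS = 0.301 − 0.1 = 0.201

PNS ≈ 0.201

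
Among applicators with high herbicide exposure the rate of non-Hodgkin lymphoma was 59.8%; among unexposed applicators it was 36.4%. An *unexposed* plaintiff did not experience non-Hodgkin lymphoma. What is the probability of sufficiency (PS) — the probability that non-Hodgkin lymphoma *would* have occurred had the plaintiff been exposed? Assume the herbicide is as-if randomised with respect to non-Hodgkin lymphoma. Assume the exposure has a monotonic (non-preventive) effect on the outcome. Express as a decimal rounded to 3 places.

PS ≈ 0.368

p₁ = 0.598, p₀ = 0.364.
Under exogeneity and monotonicity, PS = (p₁ − p₀) / (1 − p₀).
PS = (0.598 − 0.364) / (1 − 0.364) = 0.234 / 0.636 ≈ 0.3679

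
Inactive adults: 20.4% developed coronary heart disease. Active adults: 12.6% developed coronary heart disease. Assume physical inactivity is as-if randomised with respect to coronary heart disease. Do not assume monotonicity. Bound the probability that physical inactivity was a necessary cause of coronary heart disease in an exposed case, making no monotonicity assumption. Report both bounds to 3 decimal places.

0.382 ≤ PN ≤ 1.000

p₁ = 0.204, p₀ = 0.126.
Under exogeneity alone the bounds on PN are max{0,(p₁−p₀)/p₁} ≤ PN ≤ min{1,(1−p₀)/p₁}.
  lower = (p₁ − p₀)/p₁ = 0.078 / 0.204 ≈ 0.3824
  upper = min{1, (1 − p₀)/p₁} = 0.874 / 0.204 ≈ 4.2843 → capped at 1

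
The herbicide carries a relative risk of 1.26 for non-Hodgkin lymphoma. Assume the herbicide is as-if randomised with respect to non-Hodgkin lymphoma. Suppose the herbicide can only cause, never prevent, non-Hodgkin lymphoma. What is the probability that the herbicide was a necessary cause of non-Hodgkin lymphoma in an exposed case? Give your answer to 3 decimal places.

Under exogeneity and monotonicity, PN = (RR − 1) / RR = 1 − 1/RR.
PN = (1.26 − 1) / 1.26 = 0.26 / 1.26 ≈ 0.2063

PN ≈ 0.206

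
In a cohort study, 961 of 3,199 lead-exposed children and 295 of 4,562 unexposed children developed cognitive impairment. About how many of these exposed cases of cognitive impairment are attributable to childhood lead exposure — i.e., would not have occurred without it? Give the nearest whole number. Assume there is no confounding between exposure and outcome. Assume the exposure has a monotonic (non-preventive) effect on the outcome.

about 754 cases

p₁ = P(outcome | exposed) = 961/3199 = 0.30041
p₀ = P(outcome | unexposed) = 295/4562 = 0.064665
PN = (p₁ − p₀)/p₁ = (0.30041 − 0.064665) / 0.30041 ≈ 0.78474.
Attributable cases ≈ PN × (exposed cases) = 0.78474 × 961 ≈ 754.14.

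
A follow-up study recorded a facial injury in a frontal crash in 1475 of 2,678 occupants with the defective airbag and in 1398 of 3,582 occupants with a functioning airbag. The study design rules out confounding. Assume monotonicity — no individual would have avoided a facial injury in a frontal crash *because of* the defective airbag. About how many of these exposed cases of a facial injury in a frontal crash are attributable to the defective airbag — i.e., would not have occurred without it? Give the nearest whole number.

about 430 cases

p₁ = P(outcome | exposed) = 1475/2678 = 0.55078
p₀ = P(outcome | unexposed) = 1398/3582 = 0.39028
PN = (p₁ − p₀)/p₁ = (0.55078 − 0.39028) / 0.55078 ≈ 0.29140.
Attributable cases ≈ PN × (exposed cases) = 0.29140 × 1475 ≈ 429.82.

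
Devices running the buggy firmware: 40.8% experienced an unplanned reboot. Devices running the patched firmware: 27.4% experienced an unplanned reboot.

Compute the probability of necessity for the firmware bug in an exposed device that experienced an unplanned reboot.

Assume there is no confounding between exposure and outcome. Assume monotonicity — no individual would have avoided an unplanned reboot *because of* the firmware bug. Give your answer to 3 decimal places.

PN ≈ 0.328

p₁ = 0.408, p₀ = 0.274.
Under exogeneity and monotonicity, PN = (p₁ − p₀) / p₁.
PN = (0.408 − 0.274) / 0.408 = 0.134 / 0.408 ≈ 0.3284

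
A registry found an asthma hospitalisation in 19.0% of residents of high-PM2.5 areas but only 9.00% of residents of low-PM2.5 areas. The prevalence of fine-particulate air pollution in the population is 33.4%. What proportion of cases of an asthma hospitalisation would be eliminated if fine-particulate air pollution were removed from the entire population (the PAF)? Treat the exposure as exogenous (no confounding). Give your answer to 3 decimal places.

PAF ≈ 0.271

p₁ = 0.19, p₀ = 0.09.
Overall risk P(Y=1) = π·p₁ + (1−π)·p₀ = 0.334×0.19 + 0.666×0.09 = 0.1234.
Under exogeneity, PAF = [P(Y=1) − p₀] / P(Y=1).
PAF = (0.1234 − 0.09) / 0.1234 ≈ 0.2707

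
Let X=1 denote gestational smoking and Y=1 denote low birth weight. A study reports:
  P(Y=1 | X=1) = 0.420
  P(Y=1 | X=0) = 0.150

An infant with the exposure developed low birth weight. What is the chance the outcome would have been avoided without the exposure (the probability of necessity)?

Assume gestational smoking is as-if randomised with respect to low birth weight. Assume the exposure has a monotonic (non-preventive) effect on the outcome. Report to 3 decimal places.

PN ≈ 0.643

Let p₁ = 0.42, p₀ = 0.15.
Under exogeneity and monotonicity, PN = (p₁ − p₀) / p₁.
PN = (0.42 − 0.15) / 0.42 = 0.27 / 0.42 ≈ 0.6429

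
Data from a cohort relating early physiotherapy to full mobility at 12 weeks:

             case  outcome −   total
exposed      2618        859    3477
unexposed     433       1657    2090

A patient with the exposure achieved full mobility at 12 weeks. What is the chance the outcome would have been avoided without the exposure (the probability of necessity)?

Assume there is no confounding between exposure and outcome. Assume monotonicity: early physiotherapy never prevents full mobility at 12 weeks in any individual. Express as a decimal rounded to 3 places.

PN ≈ 0.725

p₁ = P(outcome | exposed) = 2618/3477 = 0.75295
p₀ = P(outcome | unexposed) = 433/2090 = 0.20718
Under exogeneity and monotonicity, PN = (p₁ − p₀) / p₁.
PN = (0.75295 − 0.20718) / 0.75295 = 0.54577 / 0.75295 ≈ 0.7248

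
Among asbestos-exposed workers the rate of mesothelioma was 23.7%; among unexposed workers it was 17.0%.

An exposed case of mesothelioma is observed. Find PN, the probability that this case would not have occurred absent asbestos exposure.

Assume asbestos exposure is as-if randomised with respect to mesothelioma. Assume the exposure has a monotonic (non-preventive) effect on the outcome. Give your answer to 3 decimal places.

PN ≈ 0.283

p₁ = 0.237, p₀ = 0.17.
Under exogeneity and monotonicity, PN = (p₁ − p₀) / p₁.
PN = (0.237 − 0.17) / 0.237 = 0.067 / 0.237 ≈ 0.2827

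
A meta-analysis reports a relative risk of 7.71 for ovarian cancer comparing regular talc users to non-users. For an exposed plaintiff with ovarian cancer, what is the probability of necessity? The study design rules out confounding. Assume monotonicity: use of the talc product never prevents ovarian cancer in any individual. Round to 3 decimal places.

PN ≈ 0.870

Under exogeneity and monotonicity, PN = (RR − 1) / RR = 1 − 1/RR.
PN = (7.71 − 1) / 7.71 = 6.71 / 7.71 ≈ 0.8703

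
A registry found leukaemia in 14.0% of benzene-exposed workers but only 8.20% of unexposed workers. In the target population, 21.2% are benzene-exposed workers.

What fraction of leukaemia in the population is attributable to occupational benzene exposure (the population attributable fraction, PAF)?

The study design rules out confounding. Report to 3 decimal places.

PAF ≈ 0.130

p₁ = 0.14, p₀ = 0.082.
Overall risk P(Y=1) = π·p₁ + (1−π)·p₀ = 0.212×0.14 + 0.788×0.082 = 0.094296.
Under exogeneity, PAF = [P(Y=1) − p₀] / P(Y=1).
PAF = (0.094296 − 0.082) / 0.094296 ≈ 0.1304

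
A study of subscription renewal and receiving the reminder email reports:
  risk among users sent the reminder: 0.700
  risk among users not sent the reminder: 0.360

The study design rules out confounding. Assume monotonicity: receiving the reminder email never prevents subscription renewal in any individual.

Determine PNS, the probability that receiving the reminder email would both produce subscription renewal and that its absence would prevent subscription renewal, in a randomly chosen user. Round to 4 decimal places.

Let p₁ = 0.7, p₀ = 0.36.
Under exogeneity and monotonicity, PNS = p₁ − p₀.
PNS = 0.7 − 0.36 = 0.34

PNS ≈ 0.3400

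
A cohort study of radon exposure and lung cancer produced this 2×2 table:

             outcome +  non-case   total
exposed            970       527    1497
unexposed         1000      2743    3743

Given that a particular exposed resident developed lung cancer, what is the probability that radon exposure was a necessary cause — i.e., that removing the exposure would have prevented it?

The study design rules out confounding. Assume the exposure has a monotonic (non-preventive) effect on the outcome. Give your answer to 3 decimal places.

p₁ = P(outcome | exposed) = 970/1497 = 0.64796
p₀ = P(outcome | unexposed) = 1000/3743 = 0.26717
Under exogeneity and monotonicity, PN = (p₁ − p₀)/p₁.
PN = (0.64796 − 0.26717) / 0.64796 ≈ 0.5877

PN ≈ 0.588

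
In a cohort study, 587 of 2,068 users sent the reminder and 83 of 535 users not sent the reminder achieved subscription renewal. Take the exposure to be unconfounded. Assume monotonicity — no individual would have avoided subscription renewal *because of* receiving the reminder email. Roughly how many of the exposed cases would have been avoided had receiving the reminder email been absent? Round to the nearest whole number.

p₁ = P(outcome | exposed) = 587/2068 = 0.28385
p₀ = P(outcome | unexposed) = 83/535 = 0.15514
PN = (p₁ − p₀)/p₁ = (0.28385 − 0.15514) / 0.28385 ≈ 0.45344.
Attributable cases ≈ PN × (exposed cases) = 0.45344 × 587 ≈ 266.17.

about 266 cases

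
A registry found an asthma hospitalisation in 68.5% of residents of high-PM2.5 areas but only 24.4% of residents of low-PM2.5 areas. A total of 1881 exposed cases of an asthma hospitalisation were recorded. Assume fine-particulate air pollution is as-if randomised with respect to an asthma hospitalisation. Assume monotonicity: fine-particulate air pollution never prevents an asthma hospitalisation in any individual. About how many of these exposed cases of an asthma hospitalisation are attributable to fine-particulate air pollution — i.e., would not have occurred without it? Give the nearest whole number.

about 1211 cases

p₁ = 0.685, p₀ = 0.244.
PN = (p₁ − p₀)/p₁ = (0.685 − 0.244) / 0.685 ≈ 0.64380.
Attributable cases ≈ PN × (exposed cases) = 0.64380 × 1881 ≈ 1210.98.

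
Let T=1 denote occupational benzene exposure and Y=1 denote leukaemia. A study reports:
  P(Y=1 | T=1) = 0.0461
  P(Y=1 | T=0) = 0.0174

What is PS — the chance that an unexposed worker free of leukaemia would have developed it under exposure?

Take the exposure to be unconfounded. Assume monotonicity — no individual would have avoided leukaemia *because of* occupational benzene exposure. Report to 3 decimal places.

PS ≈ 0.029

Let p₁ = 0.0461, p₀ = 0.0174.
Under exogeneity and monotonicity, PS = (p₁ − p₀) / (1 − p₀).
PS = (0.0461 − 0.0174) / (1 − 0.0174) = 0.0287 / 0.9826 ≈ 0.0292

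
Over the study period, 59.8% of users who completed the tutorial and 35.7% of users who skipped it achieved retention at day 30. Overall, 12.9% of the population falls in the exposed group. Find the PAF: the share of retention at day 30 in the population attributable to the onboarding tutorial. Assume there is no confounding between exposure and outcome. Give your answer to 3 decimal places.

p₁ = 0.598, p₀ = 0.357.
Overall risk P(Y=1) = π·p₁ + (1−π)·p₀ = 0.129×0.598 + 0.871×0.357 = 0.38809.
Under exogeneity, PAF = [P(Y=1) − p₀] / P(Y=1).
PAF = (0.38809 − 0.357) / 0.38809 ≈ 0.0801

PAF ≈ 0.080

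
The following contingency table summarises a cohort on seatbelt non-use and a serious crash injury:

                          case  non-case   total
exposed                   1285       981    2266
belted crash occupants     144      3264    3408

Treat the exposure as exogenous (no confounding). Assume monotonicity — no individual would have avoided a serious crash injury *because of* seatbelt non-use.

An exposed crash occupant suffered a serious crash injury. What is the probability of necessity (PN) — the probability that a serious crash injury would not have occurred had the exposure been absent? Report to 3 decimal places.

PN ≈ 0.925

p₁ = P(outcome | exposed) = 1285/2266 = 0.56708
p₀ = P(outcome | unexposed) = 144/3408 = 0.042254
Under exogeneity and monotonicity, PN = (p₁ − p₀)/p₁.
PN = (0.56708 − 0.042254) / 0.56708 ≈ 0.9255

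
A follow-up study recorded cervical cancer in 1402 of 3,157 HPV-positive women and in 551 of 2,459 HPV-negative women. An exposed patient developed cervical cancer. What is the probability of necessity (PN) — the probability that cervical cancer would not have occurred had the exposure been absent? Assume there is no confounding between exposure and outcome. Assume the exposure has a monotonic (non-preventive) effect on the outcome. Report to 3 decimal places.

PN ≈ 0.495

p₁ = P(outcome | exposed) = 1402/3157 = 0.44409
p₀ = P(outcome | unexposed) = 551/2459 = 0.22407
Under exogeneity and monotonicity, PN = (p₁ − p₀) / p₁.
PN = (0.44409 − 0.22407) / 0.44409 = 0.22002 / 0.44409 ≈ 0.4954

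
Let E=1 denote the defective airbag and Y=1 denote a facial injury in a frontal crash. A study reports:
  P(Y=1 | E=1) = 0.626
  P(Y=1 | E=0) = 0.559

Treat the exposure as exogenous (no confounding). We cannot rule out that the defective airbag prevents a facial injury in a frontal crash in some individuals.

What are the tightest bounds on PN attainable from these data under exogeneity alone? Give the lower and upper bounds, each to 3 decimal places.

Let p₁ = 0.626, p₀ = 0.559.
Under exogeneity alone the bounds on PN are max{0,(p₁−p₀)/p₁} ≤ PN ≤ min{1,(1−p₀)/p₁}.
  lower = (p₁ − p₀)/p₁ = 0.067 / 0.626 ≈ 0.1070
  upper = min{1, (1 − p₀)/p₁} = 0.441 / 0.626 ≈ 0.7045

0.107 ≤ PN ≤ 0.704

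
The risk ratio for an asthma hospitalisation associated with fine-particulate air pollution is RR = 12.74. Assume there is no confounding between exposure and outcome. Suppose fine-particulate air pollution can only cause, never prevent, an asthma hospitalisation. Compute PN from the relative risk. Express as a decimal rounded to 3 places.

Under exogeneity and monotonicity, PN = (RR − 1) / RR = 1 − 1/RR.
PN = (12.74 − 1) / 12.74 = 11.74 / 12.74 ≈ 0.9215

PN ≈ 0.922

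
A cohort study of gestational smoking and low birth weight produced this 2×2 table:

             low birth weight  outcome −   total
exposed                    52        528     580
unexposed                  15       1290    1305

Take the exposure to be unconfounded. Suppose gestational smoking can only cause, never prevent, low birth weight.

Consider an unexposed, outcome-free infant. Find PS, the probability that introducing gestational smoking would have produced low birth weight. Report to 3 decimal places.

PS ≈ 0.079

p₁ = P(outcome | exposed) = 52/580 = 0.089655
p₀ = P(outcome | unexposed) = 15/1305 = 0.011494
Under exogeneity and monotonicity, PS = (p₁ − p₀) / (1 − p₀).
PS = (0.089655 − 0.011494) / (1 − 0.011494) = 0.078161 / 0.98851 ≈ 0.0791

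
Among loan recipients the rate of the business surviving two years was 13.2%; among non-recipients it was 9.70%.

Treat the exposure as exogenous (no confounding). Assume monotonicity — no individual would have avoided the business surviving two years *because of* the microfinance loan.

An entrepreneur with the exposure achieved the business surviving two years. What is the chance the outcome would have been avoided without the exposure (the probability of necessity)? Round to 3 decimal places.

p₁ = 0.132, p₀ = 0.097.
Under exogeneity and monotonicity, PN = (p₁ − p₀) / p₁.
PN = (0.132 − 0.097) / 0.132 = 0.035 / 0.132 ≈ 0.2652

PN ≈ 0.265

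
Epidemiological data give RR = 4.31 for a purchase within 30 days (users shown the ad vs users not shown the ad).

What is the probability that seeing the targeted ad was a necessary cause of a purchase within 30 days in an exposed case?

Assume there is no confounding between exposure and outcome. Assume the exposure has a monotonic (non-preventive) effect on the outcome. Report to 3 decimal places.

PN ≈ 0.768

Under exogeneity and monotonicity, PN = (RR − 1) / RR = 1 − 1/RR.
PN = (4.31 − 1) / 4.31 = 3.31 / 4.31 ≈ 0.7680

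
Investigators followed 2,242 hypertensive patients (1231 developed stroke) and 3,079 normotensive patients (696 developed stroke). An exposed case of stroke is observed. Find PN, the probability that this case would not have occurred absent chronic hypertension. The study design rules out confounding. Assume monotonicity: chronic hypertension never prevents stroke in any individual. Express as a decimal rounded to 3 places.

p₁ = P(outcome | exposed) = 1231/2242 = 0.54906
p₀ = P(outcome | unexposed) = 696/3079 = 0.22605
Under exogeneity and monotonicity, PN = (p₁ − p₀) / p₁.
PN = (0.54906 − 0.22605) / 0.54906 = 0.32302 / 0.54906 ≈ 0.5883

PN ≈ 0.588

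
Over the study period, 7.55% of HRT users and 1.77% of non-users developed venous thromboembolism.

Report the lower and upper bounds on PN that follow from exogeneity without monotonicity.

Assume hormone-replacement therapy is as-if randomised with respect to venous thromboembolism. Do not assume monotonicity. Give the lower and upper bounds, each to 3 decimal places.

p₁ = 0.0755, p₀ = 0.0177.
Under exogeneity alone the bounds on PN are max{0,(p₁−p₀)/p₁} ≤ PN ≤ min{1,(1−p₀)/p₁}.
  lower = (p₁ − p₀)/p₁ = 0.0578 / 0.0755 ≈ 0.7656
  upper = min{1, (1 − p₀)/p₁} = 0.9823 / 0.0755 ≈ 13.0106 → capped at 1

0.766 ≤ PN ≤ 1.000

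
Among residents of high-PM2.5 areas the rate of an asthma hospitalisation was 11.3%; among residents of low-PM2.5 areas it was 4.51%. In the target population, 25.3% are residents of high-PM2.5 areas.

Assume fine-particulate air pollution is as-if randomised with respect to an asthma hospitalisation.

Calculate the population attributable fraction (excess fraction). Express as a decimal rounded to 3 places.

PAF ≈ 0.276

p₁ = 0.113, p₀ = 0.0451.
Overall risk P(Y=1) = π·p₁ + (1−π)·p₀ = 0.253×0.113 + 0.747×0.0451 = 0.062279.
Under exogeneity, PAF = [P(Y=1) − p₀] / P(Y=1).
PAF = (0.062279 − 0.0451) / 0.062279 ≈ 0.2758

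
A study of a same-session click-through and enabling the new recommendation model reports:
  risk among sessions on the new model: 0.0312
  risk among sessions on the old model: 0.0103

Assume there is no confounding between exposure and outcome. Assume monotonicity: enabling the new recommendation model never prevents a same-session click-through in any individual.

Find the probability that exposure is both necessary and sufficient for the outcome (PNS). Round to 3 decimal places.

PNS ≈ 0.021

Let p₁ = 0.0312, p₀ = 0.0103.
Under exogeneity and monotonicity, PNS = p₁ − p₀.
PNS = 0.0312 − 0.0103 = 0.0209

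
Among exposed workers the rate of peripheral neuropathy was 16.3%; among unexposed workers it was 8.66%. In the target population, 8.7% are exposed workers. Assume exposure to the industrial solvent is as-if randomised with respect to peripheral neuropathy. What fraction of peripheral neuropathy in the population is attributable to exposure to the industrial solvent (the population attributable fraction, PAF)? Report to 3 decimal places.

PAF ≈ 0.071

p₁ = 0.163, p₀ = 0.0866.
Overall risk P(Y=1) = π·p₁ + (1−π)·p₀ = 0.087×0.163 + 0.913×0.0866 = 0.093247.
Under exogeneity, PAF = [P(Y=1) − p₀] / P(Y=1).
PAF = (0.093247 − 0.0866) / 0.093247 ≈ 0.0713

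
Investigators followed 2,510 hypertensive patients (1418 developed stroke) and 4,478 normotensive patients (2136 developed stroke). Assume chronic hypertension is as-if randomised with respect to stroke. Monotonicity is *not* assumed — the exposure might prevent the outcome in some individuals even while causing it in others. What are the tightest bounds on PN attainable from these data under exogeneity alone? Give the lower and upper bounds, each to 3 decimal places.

0.156 ≤ PN ≤ 0.926

p₁ = P(outcome | exposed) = 1418/2510 = 0.56494
p₀ = P(outcome | unexposed) = 2136/4478 = 0.477
Under exogeneity alone the bounds on PN are max{0,(p₁−p₀)/p₁} ≤ PN ≤ min{1,(1−p₀)/p₁}.
  lower = (p₁ − p₀)/p₁ = 0.087942 / 0.56494 ≈ 0.1557
  upper = min{1, (1 − p₀)/p₁} = 0.523 / 0.56494 ≈ 0.9258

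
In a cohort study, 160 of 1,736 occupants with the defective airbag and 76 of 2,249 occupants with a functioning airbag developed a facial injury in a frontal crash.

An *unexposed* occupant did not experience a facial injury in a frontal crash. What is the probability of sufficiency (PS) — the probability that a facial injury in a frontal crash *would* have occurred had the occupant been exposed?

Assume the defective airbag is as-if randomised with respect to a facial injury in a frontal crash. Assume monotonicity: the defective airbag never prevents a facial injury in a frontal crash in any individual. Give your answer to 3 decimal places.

PS ≈ 0.060

p₁ = P(outcome | exposed) = 160/1736 = 0.092166
p₀ = P(outcome | unexposed) = 76/2249 = 0.033793
Under exogeneity and monotonicity, PS = (p₁ − p₀) / (1 − p₀).
PS = (0.092166 − 0.033793) / (1 − 0.033793) = 0.058373 / 0.96621 ≈ 0.0604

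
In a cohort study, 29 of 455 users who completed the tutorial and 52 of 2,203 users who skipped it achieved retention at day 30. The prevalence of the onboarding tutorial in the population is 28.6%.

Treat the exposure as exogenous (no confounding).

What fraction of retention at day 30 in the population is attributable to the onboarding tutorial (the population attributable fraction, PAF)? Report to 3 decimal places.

PAF ≈ 0.327

p₁ = P(outcome | exposed) = 29/455 = 0.063736
p₀ = P(outcome | unexposed) = 52/2203 = 0.023604
Overall risk P(Y=1) = π·p₁ + (1−π)·p₀ = 0.286×0.063736 + 0.714×0.023604 = 0.035082.
Under exogeneity, PAF = [P(Y=1) − p₀] / P(Y=1).
PAF = (0.035082 − 0.023604) / 0.035082 ≈ 0.3272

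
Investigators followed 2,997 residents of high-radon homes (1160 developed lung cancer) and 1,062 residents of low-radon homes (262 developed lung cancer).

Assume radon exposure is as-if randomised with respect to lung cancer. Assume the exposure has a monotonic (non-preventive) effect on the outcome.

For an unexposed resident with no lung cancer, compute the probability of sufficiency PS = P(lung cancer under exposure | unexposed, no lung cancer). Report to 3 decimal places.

p₁ = P(outcome | exposed) = 1160/2997 = 0.38705
p₀ = P(outcome | unexposed) = 262/1062 = 0.2467
Under exogeneity and monotonicity, PS = (p₁ − p₀) / (1 − p₀).
PS = (0.38705 − 0.2467) / (1 − 0.2467) = 0.14035 / 0.7533 ≈ 0.1863

PS ≈ 0.186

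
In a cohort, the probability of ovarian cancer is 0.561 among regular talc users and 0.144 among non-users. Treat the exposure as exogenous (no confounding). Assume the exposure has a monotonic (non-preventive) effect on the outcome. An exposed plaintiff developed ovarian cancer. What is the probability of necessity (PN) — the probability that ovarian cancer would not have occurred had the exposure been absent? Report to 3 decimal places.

PN ≈ 0.743

Let p₁ = 0.561, p₀ = 0.144.
Under exogeneity and monotonicity, PN = (p₁ − p₀) / p₁.
PN = (0.561 − 0.144) / 0.561 = 0.417 / 0.561 ≈ 0.7433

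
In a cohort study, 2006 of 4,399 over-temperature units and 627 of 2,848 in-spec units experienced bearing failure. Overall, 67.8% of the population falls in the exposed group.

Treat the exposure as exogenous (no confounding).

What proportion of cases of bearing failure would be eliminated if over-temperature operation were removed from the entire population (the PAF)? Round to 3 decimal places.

p₁ = P(outcome | exposed) = 2006/4399 = 0.45601
p₀ = P(outcome | unexposed) = 627/2848 = 0.22015
Overall risk P(Y=1) = π·p₁ + (1−π)·p₀ = 0.678×0.45601 + 0.322×0.22015 = 0.38007.
Under exogeneity, PAF = [P(Y=1) − p₀] / P(Y=1).
PAF = (0.38007 − 0.22015) / 0.38007 ≈ 0.4207

PAF ≈ 0.421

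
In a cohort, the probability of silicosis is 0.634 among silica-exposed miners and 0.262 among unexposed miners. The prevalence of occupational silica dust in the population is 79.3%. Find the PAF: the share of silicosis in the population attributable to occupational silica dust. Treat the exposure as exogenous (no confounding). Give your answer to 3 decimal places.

Let p₁ = 0.634, p₀ = 0.262.
Overall risk P(Y=1) = π·p₁ + (1−π)·p₀ = 0.793×0.634 + 0.207×0.262 = 0.557.
Under exogeneity, PAF = [P(Y=1) − p₀] / P(Y=1).
PAF = (0.557 − 0.262) / 0.557 ≈ 0.5296

PAF ≈ 0.530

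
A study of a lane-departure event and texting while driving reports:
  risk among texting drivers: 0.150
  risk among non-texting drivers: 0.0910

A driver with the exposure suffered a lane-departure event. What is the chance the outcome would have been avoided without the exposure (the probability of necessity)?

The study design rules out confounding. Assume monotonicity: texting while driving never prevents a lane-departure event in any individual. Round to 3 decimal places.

Let p₁ = 0.15, p₀ = 0.091.
Under exogeneity and monotonicity, PN = (p₁ − p₀) / p₁.
PN = (0.15 − 0.091) / 0.15 = 0.059 / 0.15 ≈ 0.3933

PN ≈ 0.393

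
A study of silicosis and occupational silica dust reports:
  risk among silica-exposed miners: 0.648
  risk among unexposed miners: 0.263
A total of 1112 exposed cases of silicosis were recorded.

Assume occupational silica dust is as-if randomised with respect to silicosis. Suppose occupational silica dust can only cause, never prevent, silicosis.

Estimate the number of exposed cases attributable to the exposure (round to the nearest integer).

Let p₁ = 0.648, p₀ = 0.263.
PN = (p₁ − p₀)/p₁ = (0.648 − 0.263) / 0.648 ≈ 0.59414.
Attributable cases ≈ PN × (exposed cases) = 0.59414 × 1112 ≈ 660.68.

about 661 cases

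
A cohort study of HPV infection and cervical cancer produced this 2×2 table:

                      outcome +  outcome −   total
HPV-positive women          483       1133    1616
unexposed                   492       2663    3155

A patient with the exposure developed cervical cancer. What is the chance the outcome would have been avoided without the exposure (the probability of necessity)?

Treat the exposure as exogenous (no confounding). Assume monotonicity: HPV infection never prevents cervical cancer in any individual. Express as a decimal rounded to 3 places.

PN ≈ 0.478

p₁ = P(outcome | exposed) = 483/1616 = 0.29889
p₀ = P(outcome | unexposed) = 492/3155 = 0.15594
Under exogeneity and monotonicity, PN = (p₁ − p₀)/p₁.
PN = (0.29889 − 0.15594) / 0.29889 ≈ 0.4783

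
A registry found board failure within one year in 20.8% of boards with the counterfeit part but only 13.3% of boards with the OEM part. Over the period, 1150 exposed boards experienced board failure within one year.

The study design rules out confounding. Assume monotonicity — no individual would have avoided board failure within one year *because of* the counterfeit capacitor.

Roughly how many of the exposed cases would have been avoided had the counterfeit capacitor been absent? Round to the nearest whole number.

p₁ = 0.208, p₀ = 0.133.
PN = (p₁ − p₀)/p₁ = (0.208 − 0.133) / 0.208 ≈ 0.36058.
Attributable cases ≈ PN × (exposed cases) = 0.36058 × 1150 ≈ 414.66.

about 415 cases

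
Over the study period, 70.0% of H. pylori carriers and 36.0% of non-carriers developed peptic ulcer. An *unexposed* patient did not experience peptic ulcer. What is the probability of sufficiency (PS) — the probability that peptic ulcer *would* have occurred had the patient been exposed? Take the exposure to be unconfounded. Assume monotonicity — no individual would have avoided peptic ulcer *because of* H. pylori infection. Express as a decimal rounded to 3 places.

PS ≈ 0.531

p₁ = 0.7, p₀ = 0.36.
Under exogeneity and monotonicity, PS = (p₁ − p₀) / (1 − p₀).
PS = (0.7 − 0.36) / (1 − 0.36) = 0.34 / 0.64 ≈ 0.5312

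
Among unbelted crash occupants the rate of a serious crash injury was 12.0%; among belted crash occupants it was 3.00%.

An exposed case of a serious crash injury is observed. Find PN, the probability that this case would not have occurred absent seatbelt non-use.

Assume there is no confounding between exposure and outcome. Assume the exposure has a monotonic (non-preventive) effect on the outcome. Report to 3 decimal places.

p₁ = 0.12, p₀ = 0.03.
Under exogeneity and monotonicity, PN = (p₁ − p₀) / p₁.
PN = (0.12 − 0.03) / 0.12 = 0.09 / 0.12 ≈ 0.7500

PN ≈ 0.750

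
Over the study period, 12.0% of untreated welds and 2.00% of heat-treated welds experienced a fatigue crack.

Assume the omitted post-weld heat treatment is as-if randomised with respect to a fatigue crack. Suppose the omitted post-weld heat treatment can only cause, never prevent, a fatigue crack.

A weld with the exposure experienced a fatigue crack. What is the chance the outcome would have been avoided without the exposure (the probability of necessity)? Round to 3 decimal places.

p₁ = 0.12, p₀ = 0.02.
Under exogeneity and monotonicity, PN = (p₁ − p₀) / p₁.
PN = (0.12 − 0.02) / 0.12 = 0.1 / 0.12 ≈ 0.8333

PN ≈ 0.833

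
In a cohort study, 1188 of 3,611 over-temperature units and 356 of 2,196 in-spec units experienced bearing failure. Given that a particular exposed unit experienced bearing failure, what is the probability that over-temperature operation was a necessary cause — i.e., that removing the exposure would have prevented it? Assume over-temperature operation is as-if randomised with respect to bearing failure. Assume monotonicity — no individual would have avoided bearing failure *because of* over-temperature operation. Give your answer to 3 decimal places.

PN ≈ 0.507

p₁ = P(outcome | exposed) = 1188/3611 = 0.32899
p₀ = P(outcome | unexposed) = 356/2196 = 0.16211
Under exogeneity and monotonicity, PN = (p₁ − p₀) / p₁.
PN = (0.32899 − 0.16211) / 0.32899 = 0.16688 / 0.32899 ≈ 0.5072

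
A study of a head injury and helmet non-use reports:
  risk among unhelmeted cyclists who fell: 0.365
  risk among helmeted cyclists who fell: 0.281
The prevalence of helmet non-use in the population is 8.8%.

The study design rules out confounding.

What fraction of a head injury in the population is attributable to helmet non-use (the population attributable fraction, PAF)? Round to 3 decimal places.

PAF ≈ 0.026

Let p₁ = 0.365, p₀ = 0.281.
Overall risk P(Y=1) = π·p₁ + (1−π)·p₀ = 0.088×0.365 + 0.912×0.281 = 0.28839.
Under exogeneity, PAF = [P(Y=1) − p₀] / P(Y=1).
PAF = (0.28839 − 0.281) / 0.28839 ≈ 0.0256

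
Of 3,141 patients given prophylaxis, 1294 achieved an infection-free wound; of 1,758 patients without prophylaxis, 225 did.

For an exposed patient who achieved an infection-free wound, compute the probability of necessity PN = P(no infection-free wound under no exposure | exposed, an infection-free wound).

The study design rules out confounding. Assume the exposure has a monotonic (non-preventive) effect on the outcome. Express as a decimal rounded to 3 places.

PN ≈ 0.689

p₁ = P(outcome | exposed) = 1294/3141 = 0.41197
p₀ = P(outcome | unexposed) = 225/1758 = 0.12799
Under exogeneity and monotonicity, PN = (p₁ − p₀) / p₁.
PN = (0.41197 − 0.12799) / 0.41197 = 0.28398 / 0.41197 ≈ 0.6893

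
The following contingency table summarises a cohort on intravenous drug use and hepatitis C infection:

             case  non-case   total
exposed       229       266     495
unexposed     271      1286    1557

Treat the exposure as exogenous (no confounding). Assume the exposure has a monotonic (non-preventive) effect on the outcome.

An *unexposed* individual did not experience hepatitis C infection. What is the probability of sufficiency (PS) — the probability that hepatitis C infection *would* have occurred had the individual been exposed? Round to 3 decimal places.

PS ≈ 0.349

p₁ = P(outcome | exposed) = 229/495 = 0.46263
p₀ = P(outcome | unexposed) = 271/1557 = 0.17405
Under exogeneity and monotonicity, PS = (p₁ − p₀) / (1 − p₀).
PS = (0.46263 − 0.17405) / (1 − 0.17405) = 0.28857 / 0.82595 ≈ 0.3494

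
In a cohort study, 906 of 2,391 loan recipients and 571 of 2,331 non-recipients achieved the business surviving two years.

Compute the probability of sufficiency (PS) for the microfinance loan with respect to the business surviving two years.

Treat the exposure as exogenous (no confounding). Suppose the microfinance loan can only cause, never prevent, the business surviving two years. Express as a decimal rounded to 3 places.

PS ≈ 0.177

p₁ = P(outcome | exposed) = 906/2391 = 0.37892
p₀ = P(outcome | unexposed) = 571/2331 = 0.24496
Under exogeneity and monotonicity, PS = (p₁ − p₀) / (1 − p₀).
PS = (0.37892 − 0.24496) / (1 − 0.24496) = 0.13396 / 0.75504 ≈ 0.1774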